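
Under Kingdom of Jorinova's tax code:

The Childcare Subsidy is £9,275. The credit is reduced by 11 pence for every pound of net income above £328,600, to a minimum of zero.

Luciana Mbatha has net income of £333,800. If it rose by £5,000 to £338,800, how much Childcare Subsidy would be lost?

At £333,800 — 11% of the £5,200 excess over £328,600 is £572; credit = £9,275 − £572 = £8,703.
At £338,800 — 11% of the £10,200 excess over £328,600 is £1,122; credit = £9,275 − £1,122 = £8,153.
Lost: £8,703 − £8,153 = £550.

£550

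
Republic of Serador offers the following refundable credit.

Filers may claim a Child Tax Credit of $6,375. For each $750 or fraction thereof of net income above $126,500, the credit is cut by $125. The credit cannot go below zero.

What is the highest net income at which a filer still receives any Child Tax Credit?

$164,000

After 50 increments the reduction is 50 × $125 = $6,250, leaving $125; one more increment wipes it out. Increment 50 ends at excess 50 × $750 = $37,500, so the highest qualifying income is $126,500 + $37,500 = $164,000.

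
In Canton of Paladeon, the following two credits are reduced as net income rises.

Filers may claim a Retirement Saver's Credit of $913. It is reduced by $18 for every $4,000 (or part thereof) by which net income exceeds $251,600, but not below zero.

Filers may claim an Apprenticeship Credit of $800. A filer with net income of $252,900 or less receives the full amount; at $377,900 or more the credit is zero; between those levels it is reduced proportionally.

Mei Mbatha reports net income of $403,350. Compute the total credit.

Retirement Saver's Credit: income exceeds $251,600 by $151,750, which is 38 full-or-partial $4,000 increments; reduction = 38 × $18 = $684, leaving $229.
Apprenticeship Credit: $403,350 is at or above $377,900, so the credit is $0.
Total: $229 + $0 = $229.

$229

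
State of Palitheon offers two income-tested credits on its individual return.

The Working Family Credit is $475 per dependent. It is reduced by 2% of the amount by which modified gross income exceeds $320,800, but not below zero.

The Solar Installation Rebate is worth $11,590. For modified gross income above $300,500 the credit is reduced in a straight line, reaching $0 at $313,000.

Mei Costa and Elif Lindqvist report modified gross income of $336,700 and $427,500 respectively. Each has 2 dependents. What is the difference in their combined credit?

$632

Mei ($336,700): Working Family Credit: base = 2 × $475 = $950. 2% of the $15,900 excess over $320,800 is $318; credit = $950 − $318 = $632. Solar Installation Rebate: $336,700 is at or above $313,000, so the credit is $0. total $632 + $0 = $632
Elif ($427,500): Working Family Credit: base = 2 × $475 = $950. 2% of the $106,700 excess over $320,800 is $2,134 ≥ base, so the credit is $0. Solar Installation Rebate: $427,500 is at or above $313,000, so the credit is $0. total $0 + $0 = $0
Difference: |$632 − $0| = $632.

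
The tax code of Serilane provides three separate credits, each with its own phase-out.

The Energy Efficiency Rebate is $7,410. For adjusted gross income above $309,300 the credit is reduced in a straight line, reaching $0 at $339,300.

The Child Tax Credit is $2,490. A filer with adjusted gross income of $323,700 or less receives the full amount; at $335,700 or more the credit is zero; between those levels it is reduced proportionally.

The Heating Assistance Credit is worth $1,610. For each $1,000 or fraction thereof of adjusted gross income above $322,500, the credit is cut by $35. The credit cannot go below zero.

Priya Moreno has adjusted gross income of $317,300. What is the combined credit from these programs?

$9,534

Energy Efficiency Rebate: $317,300 is $8,000 into a $30,000 phase-out range, leaving 22,000/30,000 of the credit: $7,410 × 22,000/30,000 = $5,434.
Child Tax Credit: $317,300 is at or below the $323,700 threshold, so the full $2,490 applies.
Heating Assistance Credit: $317,300 is at or below the $322,500 threshold, so the full $1,610 applies.
Total: $5,434 + $2,490 + $1,610 = $9,534.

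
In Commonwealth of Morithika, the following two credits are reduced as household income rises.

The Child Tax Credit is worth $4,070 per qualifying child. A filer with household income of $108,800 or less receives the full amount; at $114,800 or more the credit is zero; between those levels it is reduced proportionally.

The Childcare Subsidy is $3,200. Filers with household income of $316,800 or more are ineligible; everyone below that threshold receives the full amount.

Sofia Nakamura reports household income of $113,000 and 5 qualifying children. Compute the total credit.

$9,305

Child Tax Credit: base = 5 × $4,070 = $20,350. $113,000 is $4,200 into a $6,000 phase-out range, leaving 1,800/6,000 of the credit: $20,350 × 1,800/6,000 = $6,105.
Childcare Subsidy: $113,000 is below the $316,800 cutoff, so the full $3,200 applies.
Total: $6,105 + $3,200 = $9,305.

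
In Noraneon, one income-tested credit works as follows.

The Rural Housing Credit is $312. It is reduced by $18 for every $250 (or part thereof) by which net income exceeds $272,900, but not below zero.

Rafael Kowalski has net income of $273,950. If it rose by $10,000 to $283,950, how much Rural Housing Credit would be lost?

$222

At $273,950 — income exceeds $272,900 by $1,050, which is 5 full-or-partial $250 increments; reduction = 5 × $18 = $90, leaving $222.
At $283,950 — income exceeds $272,900 by $11,050 → 45 increments × $18 = $810 ≥ base, so the credit is $0.
Lost: $222 − $0 = $222.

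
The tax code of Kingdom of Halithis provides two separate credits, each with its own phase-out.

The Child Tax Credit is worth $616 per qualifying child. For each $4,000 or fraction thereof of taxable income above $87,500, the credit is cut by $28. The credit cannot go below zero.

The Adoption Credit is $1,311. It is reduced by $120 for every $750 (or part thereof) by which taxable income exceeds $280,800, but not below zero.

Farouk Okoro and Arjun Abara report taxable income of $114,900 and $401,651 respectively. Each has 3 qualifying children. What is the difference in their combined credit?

Farouk ($114,900): Child Tax Credit: base = 3 × $616 = $1,848. income exceeds $87,500 by $27,400, which is 7 full-or-partial $4,000 increments; reduction = 7 × $28 = $196, leaving $1,652. Adoption Credit: $114,900 is at or below the $280,800 threshold, so the full $1,311 applies. total $1,652 + $1,311 = $2,963
Arjun ($401,651): Child Tax Credit: base = 3 × $616 = $1,848. income exceeds $87,500 by $314,151 → 79 increments × $28 = $2,212 ≥ base, so the credit is $0. Adoption Credit: income exceeds $280,800 by $120,851 → 162 increments × $120 = $19,440 ≥ base, so the credit is $0. total $0 + $0 = $0
Difference: |$2,963 − $0| = $2,963.

$2,963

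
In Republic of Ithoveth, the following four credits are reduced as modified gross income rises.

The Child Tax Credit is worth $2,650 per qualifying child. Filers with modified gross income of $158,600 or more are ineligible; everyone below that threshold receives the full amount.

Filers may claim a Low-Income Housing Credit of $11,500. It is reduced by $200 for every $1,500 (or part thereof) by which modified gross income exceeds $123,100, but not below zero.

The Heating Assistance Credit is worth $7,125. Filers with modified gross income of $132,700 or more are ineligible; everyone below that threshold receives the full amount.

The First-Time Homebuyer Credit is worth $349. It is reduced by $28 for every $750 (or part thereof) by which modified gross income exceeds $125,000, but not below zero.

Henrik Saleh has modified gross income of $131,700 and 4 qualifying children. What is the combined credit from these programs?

$28,122

Child Tax Credit: base = 4 × $2,650 = $10,600. $131,700 is below the $158,600 cutoff, so the full $10,600 applies.
Low-Income Housing Credit: income exceeds $123,100 by $8,600, which is 6 full-or-partial $1,500 increments; reduction = 6 × $200 = $1,200, leaving $10,300.
Heating Assistance Credit: $131,700 is below the $132,700 cutoff, so the full $7,125 applies.
First-Time Homebuyer Credit: income exceeds $125,000 by $6,700, which is 9 full-or-partial $750 increments; reduction = 9 × $28 = $252, leaving $97.
Total: $10,600 + $10,300 + $7,125 + $97 = $28,122.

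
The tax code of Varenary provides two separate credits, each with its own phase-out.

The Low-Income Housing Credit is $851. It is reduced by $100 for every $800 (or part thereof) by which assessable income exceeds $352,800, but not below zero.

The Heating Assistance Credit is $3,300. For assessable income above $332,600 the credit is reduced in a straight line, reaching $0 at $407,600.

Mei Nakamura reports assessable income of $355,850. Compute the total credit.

$2,728

Low-Income Housing Credit: income exceeds $352,800 by $3,050, which is 4 full-or-partial $800 increments; reduction = 4 × $100 = $400, leaving $451.
Heating Assistance Credit: $355,850 is $23,250 into a $75,000 phase-out range, leaving 51,750/75,000 of the credit: $3,300 × 51,750/75,000 = $2,277.
Total: $451 + $2,277 = $2,728.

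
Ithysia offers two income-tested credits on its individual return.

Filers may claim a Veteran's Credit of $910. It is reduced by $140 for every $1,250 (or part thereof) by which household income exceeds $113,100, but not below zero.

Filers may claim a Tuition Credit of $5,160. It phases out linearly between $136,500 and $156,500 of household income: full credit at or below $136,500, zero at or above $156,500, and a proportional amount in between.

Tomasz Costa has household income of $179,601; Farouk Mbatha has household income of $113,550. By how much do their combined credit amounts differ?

$5,930

Tomasz ($179,601): Veteran's Credit: income exceeds $113,100 by $66,501 → 54 increments × $140 = $7,560 ≥ base, so the credit is $0. Tuition Credit: $179,601 is at or above $156,500, so the credit is $0. total $0 + $0 = $0
Farouk ($113,550): Veteran's Credit: income exceeds $113,100 by $450, which is 1 full-or-partial $1,250 increment; reduction = 1 × $140 = $140, leaving $770. Tuition Credit: $113,550 is at or below the $136,500 threshold, so the full $5,160 applies. total $770 + $5,160 = $5,930
Difference: |$0 − $5,930| = $5,930.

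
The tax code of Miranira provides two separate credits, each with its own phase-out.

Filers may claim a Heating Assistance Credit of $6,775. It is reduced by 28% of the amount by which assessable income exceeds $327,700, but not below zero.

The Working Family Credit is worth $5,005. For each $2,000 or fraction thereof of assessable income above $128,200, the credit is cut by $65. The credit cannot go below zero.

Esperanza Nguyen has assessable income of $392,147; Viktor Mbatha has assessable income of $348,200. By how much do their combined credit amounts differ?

$1,035

Esperanza ($392,147): Heating Assistance Credit: 28% of the $64,447 excess over $327,700 is $18,045.16 ≥ base, so the credit is $0. Working Family Credit: income exceeds $128,200 by $263,947 → 132 increments × $65 = $8,580 ≥ base, so the credit is $0. total $0 + $0 = $0
Viktor ($348,200): Heating Assistance Credit: 28% of the $20,500 excess over $327,700 is $5,740; credit = $6,775 − $5,740 = $1,035. Working Family Credit: income exceeds $128,200 by $220,000 → 110 increments × $65 = $7,150 ≥ base, so the credit is $0. total $1,035 + $0 = $1,035
Difference: |$0 − $1,035| = $1,035.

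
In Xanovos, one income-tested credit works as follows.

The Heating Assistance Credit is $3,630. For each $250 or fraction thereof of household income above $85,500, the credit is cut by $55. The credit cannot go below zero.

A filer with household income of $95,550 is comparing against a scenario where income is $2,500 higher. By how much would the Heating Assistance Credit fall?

$550

At $95,550 — income exceeds $85,500 by $10,050, which is 41 full-or-partial $250 increments; reduction = 41 × $55 = $2,255, leaving $1,375.
At $98,050 — income exceeds $85,500 by $12,550, which is 51 full-or-partial $250 increments; reduction = 51 × $55 = $2,805, leaving $825.
Lost: $1,375 − $825 = $550.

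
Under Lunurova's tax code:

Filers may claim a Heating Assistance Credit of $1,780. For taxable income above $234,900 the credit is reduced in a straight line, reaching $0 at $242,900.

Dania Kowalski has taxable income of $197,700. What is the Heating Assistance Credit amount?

Heating Assistance Credit: $197,700 is at or below the $234,900 threshold, so the full $1,780 applies.

$1,780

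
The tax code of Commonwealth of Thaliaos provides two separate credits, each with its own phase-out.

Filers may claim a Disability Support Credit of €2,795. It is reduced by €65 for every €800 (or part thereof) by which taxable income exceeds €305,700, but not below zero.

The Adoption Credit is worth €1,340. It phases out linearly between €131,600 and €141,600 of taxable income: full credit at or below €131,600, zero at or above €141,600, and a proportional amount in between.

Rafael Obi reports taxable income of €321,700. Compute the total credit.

€1,495

Disability Support Credit: income exceeds €305,700 by €16,000, which is 20 full-or-partial €800 increments; reduction = 20 × €65 = €1,300, leaving €1,495.
Adoption Credit: €321,700 is at or above €141,600, so the credit is €0.
Total: €1,495 + €0 = €1,495.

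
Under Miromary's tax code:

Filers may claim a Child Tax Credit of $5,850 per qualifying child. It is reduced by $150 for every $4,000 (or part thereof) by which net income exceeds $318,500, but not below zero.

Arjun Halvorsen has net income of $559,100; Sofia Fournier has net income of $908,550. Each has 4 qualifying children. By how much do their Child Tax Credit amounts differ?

Arjun ($559,100): Child Tax Credit: base = 4 × $5,850 = $23,400. income exceeds $318,500 by $240,600, which is 61 full-or-partial $4,000 increments; reduction = 61 × $150 = $9,150, leaving $14,250.
Sofia ($908,550): Child Tax Credit: base = 4 × $5,850 = $23,400. income exceeds $318,500 by $590,050, which is 148 full-or-partial $4,000 increments; reduction = 148 × $150 = $22,200, leaving $1,200.
Difference: |$14,250 − $1,200| = $13,050.

$13,050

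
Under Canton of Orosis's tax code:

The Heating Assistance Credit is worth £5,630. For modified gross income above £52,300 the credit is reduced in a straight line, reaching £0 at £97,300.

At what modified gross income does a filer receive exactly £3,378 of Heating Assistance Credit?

£3,378 is 3,378/5,630 of the full £5,630, so 2,252/5,630 of the £45,000 range has been used: income = £52,300 + £45,000 × 2,252/5,630 = £70,300.

£70,300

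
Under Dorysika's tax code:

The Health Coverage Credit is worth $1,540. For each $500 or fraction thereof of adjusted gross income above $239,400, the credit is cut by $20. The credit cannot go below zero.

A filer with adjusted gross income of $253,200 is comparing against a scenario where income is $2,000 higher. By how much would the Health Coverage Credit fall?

$80

At $253,200 — income exceeds $239,400 by $13,800, which is 28 full-or-partial $500 increments; reduction = 28 × $20 = $560, leaving $980.
At $255,200 — income exceeds $239,400 by $15,800, which is 32 full-or-partial $500 increments; reduction = 32 × $20 = $640, leaving $900.
Lost: $980 − $900 = $80.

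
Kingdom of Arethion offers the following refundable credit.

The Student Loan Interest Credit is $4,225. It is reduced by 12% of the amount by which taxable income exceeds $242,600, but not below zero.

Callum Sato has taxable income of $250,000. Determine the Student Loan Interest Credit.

$3,337

Student Loan Interest Credit: 12% of the $7,400 excess over $242,600 is $888; credit = $4,225 − $888 = $3,337.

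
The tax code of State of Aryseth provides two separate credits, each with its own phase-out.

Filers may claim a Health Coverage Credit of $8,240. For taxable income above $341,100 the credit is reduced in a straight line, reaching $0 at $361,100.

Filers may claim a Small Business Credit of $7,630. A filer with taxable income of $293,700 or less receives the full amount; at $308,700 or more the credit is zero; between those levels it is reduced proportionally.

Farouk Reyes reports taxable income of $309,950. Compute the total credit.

$8,240

Health Coverage Credit: $309,950 is at or below the $341,100 threshold, so the full $8,240 applies.
Small Business Credit: $309,950 is at or above $308,700, so the credit is $0.
Total: $8,240 + $0 = $8,240.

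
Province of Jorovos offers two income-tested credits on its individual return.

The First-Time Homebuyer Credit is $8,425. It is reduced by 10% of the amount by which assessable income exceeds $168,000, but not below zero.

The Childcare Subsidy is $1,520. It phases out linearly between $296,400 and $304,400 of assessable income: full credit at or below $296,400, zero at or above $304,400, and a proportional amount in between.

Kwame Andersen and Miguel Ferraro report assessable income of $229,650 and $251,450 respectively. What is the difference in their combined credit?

Kwame ($229,650): First-Time Homebuyer Credit: 10% of the $61,650 excess over $168,000 is $6,165; credit = $8,425 − $6,165 = $2,260. Childcare Subsidy: $229,650 is at or below the $296,400 threshold, so the full $1,520 applies. total $2,260 + $1,520 = $3,780
Miguel ($251,450): First-Time Homebuyer Credit: 10% of the $83,450 excess over $168,000 is $8,345; credit = $8,425 − $8,345 = $80. Childcare Subsidy: $251,450 is at or below the $296,400 threshold, so the full $1,520 applies. total $80 + $1,520 = $1,600
Difference: |$3,780 − $1,600| = $2,180.

$2,180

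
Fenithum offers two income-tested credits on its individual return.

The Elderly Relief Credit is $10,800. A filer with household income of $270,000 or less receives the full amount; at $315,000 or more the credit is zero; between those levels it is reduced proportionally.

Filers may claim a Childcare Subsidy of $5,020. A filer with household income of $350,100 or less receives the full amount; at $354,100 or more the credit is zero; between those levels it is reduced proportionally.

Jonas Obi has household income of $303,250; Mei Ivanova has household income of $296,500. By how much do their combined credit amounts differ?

$1,620

Jonas ($303,250): Elderly Relief Credit: $303,250 is $33,250 into a $45,000 phase-out range, leaving 11,750/45,000 of the credit: $10,800 × 11,750/45,000 = $2,820. Childcare Subsidy: $303,250 is at or below the $350,100 threshold, so the full $5,020 applies. total $2,820 + $5,020 = $7,840
Mei ($296,500): Elderly Relief Credit: $296,500 is $26,500 into a $45,000 phase-out range, leaving 18,500/45,000 of the credit: $10,800 × 18,500/45,000 = $4,440. Childcare Subsidy: $296,500 is at or below the $350,100 threshold, so the full $5,020 applies. total $4,440 + $5,020 = $9,460
Difference: |$7,840 − $9,460| = $1,620.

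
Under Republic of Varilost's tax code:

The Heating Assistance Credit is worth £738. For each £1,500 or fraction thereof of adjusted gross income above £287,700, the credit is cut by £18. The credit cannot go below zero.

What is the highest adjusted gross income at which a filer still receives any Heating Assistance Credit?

£347,700

After 40 increments the reduction is 40 × £18 = £720, leaving £18; one more increment wipes it out. Increment 40 ends at excess 40 × £1,500 = £60,000, so the highest qualifying income is £287,700 + £60,000 = £347,700.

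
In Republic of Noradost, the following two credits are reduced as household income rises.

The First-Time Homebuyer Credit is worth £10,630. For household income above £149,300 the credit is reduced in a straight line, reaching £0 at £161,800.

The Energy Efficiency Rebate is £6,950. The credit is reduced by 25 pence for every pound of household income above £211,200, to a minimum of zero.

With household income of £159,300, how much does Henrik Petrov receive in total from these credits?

First-Time Homebuyer Credit: £159,300 is £10,000 into a £12,500 phase-out range, leaving 2,500/12,500 of the credit: £10,630 × 2,500/12,500 = £2,126.
Energy Efficiency Rebate: £159,300 is at or below the £211,200 threshold, so the full £6,950 applies.
Total: £2,126 + £6,950 = £9,076.

£9,076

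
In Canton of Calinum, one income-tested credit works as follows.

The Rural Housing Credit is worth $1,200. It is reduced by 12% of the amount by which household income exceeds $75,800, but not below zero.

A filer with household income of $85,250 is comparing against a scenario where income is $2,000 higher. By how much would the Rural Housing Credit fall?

$66

At $85,250 — 12% of the $9,450 excess over $75,800 is $1,134; credit = $1,200 − $1,134 = $66.
At $87,250 — 12% of the $11,450 excess over $75,800 is $1,374 ≥ base, so the credit is $0.
Lost: $66 − $0 = $66.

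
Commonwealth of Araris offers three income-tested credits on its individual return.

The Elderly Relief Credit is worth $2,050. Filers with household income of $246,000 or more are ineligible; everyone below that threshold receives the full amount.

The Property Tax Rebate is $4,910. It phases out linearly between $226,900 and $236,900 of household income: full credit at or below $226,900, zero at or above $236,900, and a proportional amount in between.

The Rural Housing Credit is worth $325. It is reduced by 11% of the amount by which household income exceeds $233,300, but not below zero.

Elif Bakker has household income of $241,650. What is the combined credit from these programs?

$2,050

Elderly Relief Credit: $241,650 is below the $246,000 cutoff, so the full $2,050 applies.
Property Tax Rebate: $241,650 is at or above $236,900, so the credit is $0.
Rural Housing Credit: 11% of the $8,350 excess over $233,300 is $918.50 ≥ base, so the credit is $0.
Total: $2,050 + $0 + $0 = $2,050.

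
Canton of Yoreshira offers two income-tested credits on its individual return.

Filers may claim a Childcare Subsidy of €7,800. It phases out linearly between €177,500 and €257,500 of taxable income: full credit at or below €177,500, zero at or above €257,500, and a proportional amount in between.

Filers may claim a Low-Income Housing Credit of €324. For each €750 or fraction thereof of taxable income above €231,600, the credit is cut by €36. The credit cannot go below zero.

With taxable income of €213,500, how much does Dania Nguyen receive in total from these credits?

Childcare Subsidy: €213,500 is €36,000 into a €80,000 phase-out range, leaving 44,000/80,000 of the credit: €7,800 × 44,000/80,000 = €4,290.
Low-Income Housing Credit: €213,500 is at or below the €231,600 threshold, so the full €324 applies.
Total: €4,290 + €324 = €4,614.

€4,614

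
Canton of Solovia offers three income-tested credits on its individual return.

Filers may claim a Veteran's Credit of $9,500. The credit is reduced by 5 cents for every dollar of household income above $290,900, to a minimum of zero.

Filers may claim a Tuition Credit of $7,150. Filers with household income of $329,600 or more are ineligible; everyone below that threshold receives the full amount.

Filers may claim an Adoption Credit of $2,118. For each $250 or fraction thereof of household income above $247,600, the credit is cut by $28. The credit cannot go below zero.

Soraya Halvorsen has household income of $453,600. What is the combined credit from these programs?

$1,365

Veteran's Credit: 5% of the $162,700 excess over $290,900 is $8,135; credit = $9,500 − $8,135 = $1,365.
Tuition Credit: $453,600 meets or exceeds the $329,600 cutoff, so the credit is $0.
Adoption Credit: income exceeds $247,600 by $206,000 → 824 increments × $28 = $23,072 ≥ base, so the credit is $0.
Total: $1,365 + $0 + $0 = $1,365.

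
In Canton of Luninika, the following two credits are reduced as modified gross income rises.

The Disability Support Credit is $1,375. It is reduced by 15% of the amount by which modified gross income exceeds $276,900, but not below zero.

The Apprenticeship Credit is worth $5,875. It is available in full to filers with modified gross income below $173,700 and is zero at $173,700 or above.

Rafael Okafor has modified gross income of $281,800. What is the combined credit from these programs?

Disability Support Credit: 15% of the $4,900 excess over $276,900 is $735; credit = $1,375 − $735 = $640.
Apprenticeship Credit: $281,800 meets or exceeds the $173,700 cutoff, so the credit is $0.
Total: $640 + $0 = $640.

$640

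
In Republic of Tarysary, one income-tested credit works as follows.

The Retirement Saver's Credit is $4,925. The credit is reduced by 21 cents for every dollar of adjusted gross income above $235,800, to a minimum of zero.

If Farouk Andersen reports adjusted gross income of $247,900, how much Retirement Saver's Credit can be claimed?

Retirement Saver's Credit: 21% of the $12,100 excess over $235,800 is $2,541; credit = $4,925 − $2,541 = $2,384.

$2,384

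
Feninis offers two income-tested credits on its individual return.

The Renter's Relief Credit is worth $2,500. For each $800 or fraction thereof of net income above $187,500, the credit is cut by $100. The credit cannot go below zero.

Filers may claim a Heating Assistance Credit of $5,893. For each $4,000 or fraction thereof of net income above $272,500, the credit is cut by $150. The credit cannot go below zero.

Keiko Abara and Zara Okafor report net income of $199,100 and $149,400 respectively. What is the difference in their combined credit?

$1,500

Keiko ($199,100): Renter's Relief Credit: income exceeds $187,500 by $11,600, which is 15 full-or-partial $800 increments; reduction = 15 × $100 = $1,500, leaving $1,000. Heating Assistance Credit: $199,100 is at or below the $272,500 threshold, so the full $5,893 applies. total $1,000 + $5,893 = $6,893
Zara ($149,400): Renter's Relief Credit: $149,400 is at or below the $187,500 threshold, so the full $2,500 applies. Heating Assistance Credit: $149,400 is at or below the $272,500 threshold, so the full $5,893 applies. total $2,500 + $5,893 = $8,393
Difference: |$6,893 − $8,393| = $1,500.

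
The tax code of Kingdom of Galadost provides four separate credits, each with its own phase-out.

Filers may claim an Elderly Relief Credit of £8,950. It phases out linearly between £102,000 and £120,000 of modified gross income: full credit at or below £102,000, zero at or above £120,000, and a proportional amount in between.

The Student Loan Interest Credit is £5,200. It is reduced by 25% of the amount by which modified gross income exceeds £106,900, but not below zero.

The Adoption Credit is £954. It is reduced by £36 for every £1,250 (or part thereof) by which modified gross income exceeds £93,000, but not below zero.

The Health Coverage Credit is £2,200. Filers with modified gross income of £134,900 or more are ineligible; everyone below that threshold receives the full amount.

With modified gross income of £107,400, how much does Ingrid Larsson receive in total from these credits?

Elderly Relief Credit: £107,400 is £5,400 into a £18,000 phase-out range, leaving 12,600/18,000 of the credit: £8,950 × 12,600/18,000 = £6,265.
Student Loan Interest Credit: 25% of the £500 excess over £106,900 is £125; credit = £5,200 − £125 = £5,075.
Adoption Credit: income exceeds £93,000 by £14,400, which is 12 full-or-partial £1,250 increments; reduction = 12 × £36 = £432, leaving £522.
Health Coverage Credit: £107,400 is below the £134,900 cutoff, so the full £2,200 applies.
Total: £6,265 + £5,075 + £522 + £2,200 = £14,062.

£14,062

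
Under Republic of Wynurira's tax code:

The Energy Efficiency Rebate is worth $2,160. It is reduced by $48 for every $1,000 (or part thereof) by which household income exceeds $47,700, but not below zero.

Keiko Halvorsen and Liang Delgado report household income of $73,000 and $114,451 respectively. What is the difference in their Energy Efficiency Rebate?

$912

Keiko ($73,000): Energy Efficiency Rebate: income exceeds $47,700 by $25,300, which is 26 full-or-partial $1,000 increments; reduction = 26 × $48 = $1,248, leaving $912.
Liang ($114,451): Energy Efficiency Rebate: income exceeds $47,700 by $66,751 → 67 increments × $48 = $3,216 ≥ base, so the credit is $0.
Difference: |$912 − $0| = $912.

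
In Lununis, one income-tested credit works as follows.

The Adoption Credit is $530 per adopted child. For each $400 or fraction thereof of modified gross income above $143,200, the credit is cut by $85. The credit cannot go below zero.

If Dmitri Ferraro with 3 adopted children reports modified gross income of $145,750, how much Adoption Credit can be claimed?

Adoption Credit: base = 3 × $530 = $1,590. income exceeds $143,200 by $2,550, which is 7 full-or-partial $400 increments; reduction = 7 × $85 = $595, leaving $995.

$995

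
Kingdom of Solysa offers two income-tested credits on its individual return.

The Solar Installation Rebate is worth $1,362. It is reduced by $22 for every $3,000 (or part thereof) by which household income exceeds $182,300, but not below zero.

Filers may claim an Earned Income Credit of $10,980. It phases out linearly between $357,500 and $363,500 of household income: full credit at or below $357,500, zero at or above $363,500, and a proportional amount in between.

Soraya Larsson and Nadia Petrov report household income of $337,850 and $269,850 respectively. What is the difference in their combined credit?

$484

Soraya ($337,850): Solar Installation Rebate: income exceeds $182,300 by $155,550, which is 52 full-or-partial $3,000 increments; reduction = 52 × $22 = $1,144, leaving $218. Earned Income Credit: $337,850 is at or below the $357,500 threshold, so the full $10,980 applies. total $218 + $10,980 = $11,198
Nadia ($269,850): Solar Installation Rebate: income exceeds $182,300 by $87,550, which is 30 full-or-partial $3,000 increments; reduction = 30 × $22 = $660, leaving $702. Earned Income Credit: $269,850 is at or below the $357,500 threshold, so the full $10,980 applies. total $702 + $10,980 = $11,682
Difference: |$11,198 − $11,682| = $484.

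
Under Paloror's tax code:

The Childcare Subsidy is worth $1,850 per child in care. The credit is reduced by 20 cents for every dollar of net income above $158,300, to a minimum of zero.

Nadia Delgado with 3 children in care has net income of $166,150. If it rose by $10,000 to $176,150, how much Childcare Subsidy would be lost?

At $166,150 — base = 3 × $1,850 = $5,550. 20% of the $7,850 excess over $158,300 is $1,570; credit = $5,550 − $1,570 = $3,980.
At $176,150 — base = 3 × $1,850 = $5,550. 20% of the $17,850 excess over $158,300 is $3,570; credit = $5,550 − $3,570 = $1,980.
Lost: $3,980 − $1,980 = $2,000.

$2,000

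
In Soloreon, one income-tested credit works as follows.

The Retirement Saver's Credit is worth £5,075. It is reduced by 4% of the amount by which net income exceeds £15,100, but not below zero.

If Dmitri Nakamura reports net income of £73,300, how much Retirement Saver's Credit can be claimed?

£2,747

Retirement Saver's Credit: 4% of the £58,200 excess over £15,100 is £2,328; credit = £5,075 − £2,328 = £2,747.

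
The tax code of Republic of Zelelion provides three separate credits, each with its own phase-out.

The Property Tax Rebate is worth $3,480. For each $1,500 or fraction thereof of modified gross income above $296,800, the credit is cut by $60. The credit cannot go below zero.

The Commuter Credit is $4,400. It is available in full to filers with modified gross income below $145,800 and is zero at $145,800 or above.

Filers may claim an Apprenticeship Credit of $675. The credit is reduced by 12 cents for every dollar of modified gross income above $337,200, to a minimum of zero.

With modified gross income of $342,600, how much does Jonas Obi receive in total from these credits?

$1,647

Property Tax Rebate: income exceeds $296,800 by $45,800, which is 31 full-or-partial $1,500 increments; reduction = 31 × $60 = $1,860, leaving $1,620.
Commuter Credit: $342,600 meets or exceeds the $145,800 cutoff, so the credit is $0.
Apprenticeship Credit: 12% of the $5,400 excess over $337,200 is $648; credit = $675 − $648 = $27.
Total: $1,620 + $0 + $27 = $1,647.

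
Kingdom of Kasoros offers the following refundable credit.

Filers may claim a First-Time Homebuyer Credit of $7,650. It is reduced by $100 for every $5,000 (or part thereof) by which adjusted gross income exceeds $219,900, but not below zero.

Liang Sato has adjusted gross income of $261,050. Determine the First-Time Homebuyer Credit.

First-Time Homebuyer Credit: income exceeds $219,900 by $41,150, which is 9 full-or-partial $5,000 increments; reduction = 9 × $100 = $900, leaving $6,750.

$6,750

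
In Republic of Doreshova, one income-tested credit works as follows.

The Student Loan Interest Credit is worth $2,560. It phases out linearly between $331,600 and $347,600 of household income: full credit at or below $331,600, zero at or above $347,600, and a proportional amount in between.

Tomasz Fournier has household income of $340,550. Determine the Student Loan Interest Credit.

$1,128

Student Loan Interest Credit: $340,550 is $8,950 into a $16,000 phase-out range, leaving 7,050/16,000 of the credit: $2,560 × 7,050/16,000 = $1,128.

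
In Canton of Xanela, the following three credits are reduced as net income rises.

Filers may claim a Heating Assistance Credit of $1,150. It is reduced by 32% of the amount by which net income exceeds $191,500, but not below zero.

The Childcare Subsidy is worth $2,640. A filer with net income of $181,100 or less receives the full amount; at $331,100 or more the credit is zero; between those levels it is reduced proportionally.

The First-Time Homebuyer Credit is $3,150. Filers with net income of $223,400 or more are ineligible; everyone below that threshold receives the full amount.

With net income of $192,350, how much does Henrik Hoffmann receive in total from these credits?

Heating Assistance Credit: 32% of the $850 excess over $191,500 is $272; credit = $1,150 − $272 = $878.
Childcare Subsidy: $192,350 is $11,250 into a $150,000 phase-out range, leaving 138,750/150,000 of the credit: $2,640 × 138,750/150,000 = $2,442.
First-Time Homebuyer Credit: $192,350 is below the $223,400 cutoff, so the full $3,150 applies.
Total: $878 + $2,442 + $3,150 = $6,470.

$6,470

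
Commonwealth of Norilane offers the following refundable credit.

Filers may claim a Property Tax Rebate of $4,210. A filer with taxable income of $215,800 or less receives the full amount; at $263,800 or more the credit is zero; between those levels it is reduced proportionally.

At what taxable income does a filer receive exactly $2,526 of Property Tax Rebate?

$2,526 is 2,526/4,210 of the full $4,210, so 1,684/4,210 of the $48,000 range has been used: income = $215,800 + $48,000 × 1,684/4,210 = $235,000.

$235,000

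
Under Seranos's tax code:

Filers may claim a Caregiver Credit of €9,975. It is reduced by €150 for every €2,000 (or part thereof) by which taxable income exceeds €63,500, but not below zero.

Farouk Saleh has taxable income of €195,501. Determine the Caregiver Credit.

€0

Caregiver Credit: income exceeds €63,500 by €132,001 → 67 increments × €150 = €10,050 ≥ base, so the credit is €0.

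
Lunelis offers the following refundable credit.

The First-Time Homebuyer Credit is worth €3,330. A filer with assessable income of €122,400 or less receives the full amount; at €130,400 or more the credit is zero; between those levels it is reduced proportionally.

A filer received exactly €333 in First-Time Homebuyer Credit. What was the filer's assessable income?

€333 is 333/3,330 of the full €3,330, so 2,997/3,330 of the €8,000 range has been used: income = €122,400 + €8,000 × 2,997/3,330 = €129,600.

€129,600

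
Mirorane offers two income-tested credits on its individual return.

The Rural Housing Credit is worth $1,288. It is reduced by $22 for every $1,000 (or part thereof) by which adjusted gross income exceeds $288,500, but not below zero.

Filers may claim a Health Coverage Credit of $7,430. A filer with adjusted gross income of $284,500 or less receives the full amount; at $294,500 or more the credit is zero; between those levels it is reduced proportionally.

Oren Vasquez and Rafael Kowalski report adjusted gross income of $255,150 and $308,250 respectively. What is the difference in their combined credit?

$7,870

Oren ($255,150): Rural Housing Credit: $255,150 is at or below the $288,500 threshold, so the full $1,288 applies. Health Coverage Credit: $255,150 is at or below the $284,500 threshold, so the full $7,430 applies. total $1,288 + $7,430 = $8,718
Rafael ($308,250): Rural Housing Credit: income exceeds $288,500 by $19,750, which is 20 full-or-partial $1,000 increments; reduction = 20 × $22 = $440, leaving $848. Health Coverage Credit: $308,250 is at or above $294,500, so the credit is $0. total $848 + $0 = $848
Difference: |$8,718 − $848| = $7,870.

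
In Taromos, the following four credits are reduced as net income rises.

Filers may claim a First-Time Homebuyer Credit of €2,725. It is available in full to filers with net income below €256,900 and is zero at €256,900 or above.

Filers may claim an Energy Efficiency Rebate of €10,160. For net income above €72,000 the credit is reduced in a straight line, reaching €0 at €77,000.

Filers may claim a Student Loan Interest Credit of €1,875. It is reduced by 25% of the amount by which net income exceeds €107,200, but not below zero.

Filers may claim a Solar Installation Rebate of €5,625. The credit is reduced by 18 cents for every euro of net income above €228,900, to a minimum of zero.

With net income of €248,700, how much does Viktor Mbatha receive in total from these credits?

€4,786

First-Time Homebuyer Credit: €248,700 is below the €256,900 cutoff, so the full €2,725 applies.
Energy Efficiency Rebate: €248,700 is at or above €77,000, so the credit is €0.
Student Loan Interest Credit: 25% of the €141,500 excess over €107,200 is €35,375 ≥ base, so the credit is €0.
Solar Installation Rebate: 18% of the €19,800 excess over €228,900 is €3,564; credit = €5,625 − €3,564 = €2,061.
Total: €2,725 + €0 + €0 + €2,061 = €4,786.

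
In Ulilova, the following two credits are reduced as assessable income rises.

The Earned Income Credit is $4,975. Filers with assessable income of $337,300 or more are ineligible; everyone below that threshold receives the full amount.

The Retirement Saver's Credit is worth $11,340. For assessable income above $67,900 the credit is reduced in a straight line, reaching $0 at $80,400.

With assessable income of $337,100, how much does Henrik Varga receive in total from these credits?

Earned Income Credit: $337,100 is below the $337,300 cutoff, so the full $4,975 applies.
Retirement Saver's Credit: $337,100 is at or above $80,400, so the credit is $0.
Total: $4,975 + $0 = $4,975.

$4,975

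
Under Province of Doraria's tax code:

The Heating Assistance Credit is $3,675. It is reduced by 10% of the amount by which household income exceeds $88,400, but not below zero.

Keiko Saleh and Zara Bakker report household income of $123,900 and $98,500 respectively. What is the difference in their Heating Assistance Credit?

$2,540

Keiko ($123,900): Heating Assistance Credit: 10% of the $35,500 excess over $88,400 is $3,550; credit = $3,675 − $3,550 = $125.
Zara ($98,500): Heating Assistance Credit: 10% of the $10,100 excess over $88,400 is $1,010; credit = $3,675 − $1,010 = $2,665.
Difference: |$125 − $2,665| = $2,540.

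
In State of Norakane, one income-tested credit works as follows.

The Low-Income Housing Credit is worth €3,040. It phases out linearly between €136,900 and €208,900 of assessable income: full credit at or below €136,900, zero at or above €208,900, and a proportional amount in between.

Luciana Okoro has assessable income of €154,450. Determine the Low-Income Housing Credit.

€2,299

Low-Income Housing Credit: €154,450 is €17,550 into a €72,000 phase-out range, leaving 54,450/72,000 of the credit: €3,040 × 54,450/72,000 = €2,299.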